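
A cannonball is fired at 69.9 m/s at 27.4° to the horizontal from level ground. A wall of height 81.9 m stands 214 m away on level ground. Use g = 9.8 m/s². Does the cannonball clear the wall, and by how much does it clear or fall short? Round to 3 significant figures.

No — it falls 29.2 m short of clearing the wall.

v_x = 69.9 cos 27.4° = 62.06 m/s; v_y0 = 69.9 sin 27.4° = 32.17 m/s.
Time to reach the wall: t = 214 / 62.06 = 3.448 s.
Height at that point: y = 32.17×3.448 − 4.900×3.448² = 52.67 m.
That is 81.9 − 52.67 = 29.2 m below the top of the wall, so the cannonball does not clear it.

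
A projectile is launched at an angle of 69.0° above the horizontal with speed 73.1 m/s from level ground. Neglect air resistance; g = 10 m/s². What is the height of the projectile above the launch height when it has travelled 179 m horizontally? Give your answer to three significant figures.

v_x = 73.1 cos 69.0° = 26.20 m/s, v_y0 = 73.1 sin 69.0° = 68.24 m/s.
Time to reach x = 179 m: t = x / v_x = 179 / 26.20 = 6.832 s.
y = v_y0 t − ½ g t² = 68.24×6.832 − 5.000×6.832² = 233 m.

233 m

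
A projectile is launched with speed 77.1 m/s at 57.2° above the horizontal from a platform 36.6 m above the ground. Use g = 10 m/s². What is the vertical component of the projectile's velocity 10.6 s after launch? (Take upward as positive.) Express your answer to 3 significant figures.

Initial vertical component: v_y0 = 77.1 sin 57.2° = 64.81 m/s.
v_y(t) = v_y0 − g t = 64.81 − 10 × 10.6 = -41.2 m/s.

-41.2 m/s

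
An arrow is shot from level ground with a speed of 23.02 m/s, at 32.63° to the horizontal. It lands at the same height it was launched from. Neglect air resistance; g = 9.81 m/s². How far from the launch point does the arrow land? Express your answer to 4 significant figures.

49.06 m

For level ground, R = v₀² sin(2θ) / g.
sin(2 × 32.63°) = sin 65.260° = 0.9082.
R = (23.02)² × 0.9082 / 9.81 = 49.06 m.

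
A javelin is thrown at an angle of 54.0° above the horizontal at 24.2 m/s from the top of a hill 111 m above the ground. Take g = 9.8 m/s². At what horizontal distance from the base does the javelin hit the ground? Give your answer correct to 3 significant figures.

102 m

Components: v_x = 24.2 cos 54.0° = 14.22 m/s, v_y = 24.2 sin 54.0° = 19.58 m/s.
Vertical: 0 = 111 + 19.58 t − ½(9.8) t² ⇒ 4.900 t² − 19.58 t − 111 = 0.
t = [19.58 + √(383.4 + 2176)] / 9.800 = 7.160 s.
Horizontal: R = v_x · t = 14.22 × 7.160 = 102 m.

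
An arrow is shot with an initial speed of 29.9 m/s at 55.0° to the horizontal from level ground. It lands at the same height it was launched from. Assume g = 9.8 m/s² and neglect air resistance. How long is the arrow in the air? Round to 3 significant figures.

Vertical component: v_y = 29.9 sin 55.0° = 24.49 m/s.
For a projectile landing at launch height, time of flight is t = 2 v_y / g = 2 × 24.49 / 9.8 = 5.00 s.

5.00 s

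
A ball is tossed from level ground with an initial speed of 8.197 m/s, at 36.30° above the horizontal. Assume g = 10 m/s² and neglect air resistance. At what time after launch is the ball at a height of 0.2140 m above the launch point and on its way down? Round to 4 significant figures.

0.9242 s

v_y0 = 8.197 sin 36.30° = 4.8527 m/s.
Set y = v_y0 t − ½ g t² = 0.2140: 5.000 t² − 4.8527 t + 0.2140 = 0.
t = [4.8527 ± √(23.549 − 4.2800)] / 10 = (4.8527 ± 4.3896) / 10, giving t = 0.04631 s or t = 0.9242 s.
On the way down corresponds to the larger root: t = 0.9242 s.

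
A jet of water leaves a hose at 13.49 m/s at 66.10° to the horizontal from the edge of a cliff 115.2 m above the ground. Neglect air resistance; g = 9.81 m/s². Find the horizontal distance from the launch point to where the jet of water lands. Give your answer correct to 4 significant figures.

34.23 m

Components: v_x = 13.49 cos 66.10° = 5.4654 m/s, v_y = 13.49 sin 66.10° = 12.333 m/s.
Vertical: 0 = 115.2 + 12.333 t − ½(9.81) t² ⇒ 4.905 t² − 12.333 t − 115.2 = 0.
t = [12.333 + √(152.10 + 2260.2)] / 9.810 = 6.2638 s.
Horizontal: R = v_x · t = 5.4654 × 6.2638 = 34.23 m.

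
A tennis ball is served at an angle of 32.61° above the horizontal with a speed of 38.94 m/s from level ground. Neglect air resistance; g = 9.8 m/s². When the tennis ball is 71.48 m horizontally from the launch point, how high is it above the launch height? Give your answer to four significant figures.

22.46 m

v_x = 38.94 cos 32.61° = 32.801 m/s, v_y0 = 38.94 sin 32.61° = 20.985 m/s.
Time to reach x = 71.48 m: t = x / v_x = 71.48 / 32.801 = 2.1792 s.
y = v_y0 t − ½ g t² = 20.985×2.1792 − 4.900×2.1792² = 22.46 m.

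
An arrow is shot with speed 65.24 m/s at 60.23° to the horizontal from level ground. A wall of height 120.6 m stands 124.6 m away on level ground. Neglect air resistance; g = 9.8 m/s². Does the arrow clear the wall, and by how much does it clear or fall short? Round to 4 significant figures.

v_x = 65.24 cos 60.23° = 32.393 m/s; v_y0 = 65.24 sin 60.23° = 56.630 m/s.
Time to reach the wall: t = 124.6 / 32.393 = 3.8465 s.
Height at that point: y = 56.630×3.8465 − 4.900×3.8465² = 145.33 m.
That is 145.33 − 120.6 = 24.73 m above the top of the wall, so the arrow clears it.

Yes — it clears the wall by 24.73 m.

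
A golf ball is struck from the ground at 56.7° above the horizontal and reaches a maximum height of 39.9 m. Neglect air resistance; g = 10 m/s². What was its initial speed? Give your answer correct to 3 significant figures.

33.8 m/s

At maximum height v_y = 0, so (v₀ sin θ)² = 2 g H.
v₀ sin 56.7° = √(2 × 10 × 39.9) = 28.25 m/s.
v₀ = 28.25 / sin 56.7° = 28.25 / 0.8358 = 33.8 m/s.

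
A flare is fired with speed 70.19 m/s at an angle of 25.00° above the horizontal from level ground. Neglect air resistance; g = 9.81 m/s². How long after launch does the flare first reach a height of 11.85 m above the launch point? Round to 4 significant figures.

0.4301 s

v_y0 = 70.19 sin 25.00° = 29.664 m/s.
Set y = v_y0 t − ½ g t² = 11.85: 4.905 t² − 29.664 t + 11.85 = 0.
t = [29.664 ± √(879.95 − 232.50)] / 9.81 = (29.664 ± 25.445) / 9.81, giving t = 0.4301 s or t = 5.618 s.
The flare is on the way up at the first time, so t = 0.4301 s.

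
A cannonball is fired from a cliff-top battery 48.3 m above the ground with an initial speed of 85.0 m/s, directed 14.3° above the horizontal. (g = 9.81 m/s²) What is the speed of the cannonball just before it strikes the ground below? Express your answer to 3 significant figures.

v_x = 85.0 cos 14.3° = 82.37 m/s is unchanged throughout.
For the vertical component, v_y² = v_y0² + 2 g h = (20.99)² + 2×9.81×48.3 = 1388, so |v_y| = 37.26 m/s.
Impact speed = √(v_x² + v_y²) = √(6785 + 1388) = 90.4 m/s.

90.4 m/s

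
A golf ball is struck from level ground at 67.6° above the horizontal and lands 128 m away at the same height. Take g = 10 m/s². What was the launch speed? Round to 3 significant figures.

On level ground, R = v₀² sin(2θ) / g, so v₀ = √(R g / sin 2θ).
sin(2 × 67.6°) = 0.7046.
v₀ = √(128 × 10 / 0.7046) = √1817 = 42.6 m/s.

42.6 m/s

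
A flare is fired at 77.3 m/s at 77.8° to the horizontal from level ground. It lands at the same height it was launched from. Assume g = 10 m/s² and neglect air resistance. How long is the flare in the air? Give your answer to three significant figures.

15.1 s

Vertical component: v_y = 77.3 sin 77.8° = 75.55 m/s.
For a projectile landing at launch height, time of flight is t = 2 v_y / g = 2 × 75.55 / 10 = 15.1 s.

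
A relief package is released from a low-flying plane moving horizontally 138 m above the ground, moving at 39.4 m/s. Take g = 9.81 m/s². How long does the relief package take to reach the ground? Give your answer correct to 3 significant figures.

The horizontal speed doesn't affect the fall. With v_y0 = 0, h = ½ g t².
t = √(2 × 138 / 9.81) = √28.13 = 5.30 s.

5.30 s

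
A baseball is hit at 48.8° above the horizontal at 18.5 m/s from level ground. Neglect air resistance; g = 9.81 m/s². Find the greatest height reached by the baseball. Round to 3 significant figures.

9.88 m

Vertical component of launch velocity: v_y = 18.5 sin 48.8° = 13.92 m/s.
At the highest point the vertical velocity is zero, so v_y² = 2 g h_max.
h_max = (13.92)² / (2 × 9.81) = 193.8 / 19.62 = 9.88 m.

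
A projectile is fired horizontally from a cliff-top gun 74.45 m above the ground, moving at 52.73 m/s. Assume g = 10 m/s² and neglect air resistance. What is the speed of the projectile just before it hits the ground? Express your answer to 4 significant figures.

Fall time: t = √(2 × 74.45 / 10) = 3.8588 s.
At impact: v_x = 52.73 m/s (unchanged), v_y = g t = 10 × 3.8588 = 38.588 m/s.
Speed = √(v_x² + v_y²) = √(2780.5 + 1489.0) = 65.34 m/s.

65.34 m/s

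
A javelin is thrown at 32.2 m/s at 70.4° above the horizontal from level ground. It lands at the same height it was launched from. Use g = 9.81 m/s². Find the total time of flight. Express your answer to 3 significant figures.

Vertical component: v_y = 32.2 sin 70.4° = 30.33 m/s.
For a projectile landing at launch height, time of flight is t = 2 v_y / g = 2 × 30.33 / 9.81 = 6.18 s.

6.18 s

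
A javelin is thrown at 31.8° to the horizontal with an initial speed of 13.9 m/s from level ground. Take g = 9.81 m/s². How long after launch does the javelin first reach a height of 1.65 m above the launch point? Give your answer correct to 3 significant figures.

0.276 s

v_y0 = 13.9 sin 31.8° = 7.325 m/s.
Set y = v_y0 t − ½ g t² = 1.65: 4.905 t² − 7.325 t + 1.65 = 0.
t = [7.325 ± √(53.66 − 32.37)] / 9.81 = (7.325 ± 4.614) / 9.81, giving t = 0.276 s or t = 1.22 s.
The javelin is on the way up at the first time, so t = 0.276 s.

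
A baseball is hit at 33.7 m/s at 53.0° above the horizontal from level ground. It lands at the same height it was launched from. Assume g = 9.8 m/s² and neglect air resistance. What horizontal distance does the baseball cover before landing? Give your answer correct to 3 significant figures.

For level ground, R = v₀² sin(2θ) / g.
sin(2 × 53.0°) = sin 106.0° = 0.9613.
R = (33.7)² × 0.9613 / 9.8 = 111 m.

111 m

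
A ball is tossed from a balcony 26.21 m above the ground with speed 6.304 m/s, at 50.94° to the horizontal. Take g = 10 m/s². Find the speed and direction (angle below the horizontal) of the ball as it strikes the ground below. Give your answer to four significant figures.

v_x = 6.304 cos 50.94° = 3.9724 m/s (constant).
|v_y| at impact = √((4.8950)² + 2×10×26.21) = 23.413 m/s.
Speed = √(3.9724² + 23.413²) = 23.75 m/s; angle = arctan(23.413/3.9724) = 80.37° below horizontal.

23.75 m/s at 80.37° below the horizontal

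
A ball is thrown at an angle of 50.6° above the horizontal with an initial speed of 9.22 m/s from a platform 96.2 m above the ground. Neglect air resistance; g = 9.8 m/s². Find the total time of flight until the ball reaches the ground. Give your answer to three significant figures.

Vertical component: v_y = 9.22 sin 50.6° = 7.125 m/s.
Taking up as positive with launch at y = 96.2 m, landing at y = 0: 0 = 96.2 + 7.125 t − ½(9.8) t².
Solving 4.900 t² − 7.125 t − 96.2 = 0 gives t = [7.125 + √(7.125² + 4·4.900·96.2)] / 9.800 = 5.22 s.

5.22 s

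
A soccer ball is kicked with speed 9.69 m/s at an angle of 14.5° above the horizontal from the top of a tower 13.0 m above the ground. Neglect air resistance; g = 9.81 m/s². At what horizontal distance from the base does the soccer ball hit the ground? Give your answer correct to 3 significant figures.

Components: v_x = 9.69 cos 14.5° = 9.381 m/s, v_y = 9.69 sin 14.5° = 2.426 m/s.
Vertical: 0 = 13.0 + 2.426 t − ½(9.81) t² ⇒ 4.905 t² − 2.426 t − 13.0 = 0.
t = [2.426 + √(5.885 + 255.1)] / 9.810 = 1.894 s.
Horizontal: R = v_x · t = 9.381 × 1.894 = 17.8 m.

17.8 m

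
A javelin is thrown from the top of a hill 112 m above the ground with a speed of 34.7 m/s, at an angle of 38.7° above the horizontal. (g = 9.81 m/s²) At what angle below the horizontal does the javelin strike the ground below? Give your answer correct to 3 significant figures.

v_x = 34.7 cos 38.7° = 27.08 m/s.
At impact |v_y| = √(v_y0² + 2 g h) = √(21.70² + 2×9.81×112) = 51.66 m/s.
Angle below horizontal = arctan(|v_y| / v_x) = arctan(51.66 / 27.08) = 62.3°.

62.3°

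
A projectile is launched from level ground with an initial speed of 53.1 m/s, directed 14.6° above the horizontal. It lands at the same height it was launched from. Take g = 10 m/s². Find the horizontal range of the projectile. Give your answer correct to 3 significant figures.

138 m

Components: v_x = 53.1 cos 14.6° = 51.39 m/s, v_y = 53.1 sin 14.6° = 13.38 m/s.
Time of flight (same landing height): t = 2 v_y / g = 2 × 13.38 / 10 = 2.676 s.
Range: R = v_x · t = 51.39 × 2.676 = 138 m.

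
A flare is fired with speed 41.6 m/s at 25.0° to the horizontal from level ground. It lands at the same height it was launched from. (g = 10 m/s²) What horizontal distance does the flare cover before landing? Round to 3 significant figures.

133 m

For level ground, R = v₀² sin(2θ) / g.
sin(2 × 25.0°) = sin 50.00° = 0.7660.
R = (41.6)² × 0.7660 / 10 = 133 m.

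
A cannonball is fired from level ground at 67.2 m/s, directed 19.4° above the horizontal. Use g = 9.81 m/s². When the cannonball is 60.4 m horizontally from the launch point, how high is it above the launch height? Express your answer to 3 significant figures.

v_x = 67.2 cos 19.4° = 63.38 m/s, v_y0 = 67.2 sin 19.4° = 22.32 m/s.
Time to reach x = 60.4 m: t = x / v_x = 60.4 / 63.38 = 0.9530 s.
y = v_y0 t − ½ g t² = 22.32×0.9530 − 4.905×0.9530² = 16.8 m.

16.8 m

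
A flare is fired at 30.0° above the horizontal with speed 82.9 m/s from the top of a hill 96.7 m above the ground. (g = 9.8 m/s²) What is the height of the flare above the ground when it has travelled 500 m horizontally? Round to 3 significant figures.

148 m

v_x = 82.9 cos 30.0° = 71.79 m/s, v_y0 = 82.9 sin 30.0° = 41.45 m/s.
Time to reach x = 500 m: t = x / v_x = 500 / 71.79 = 6.965 s.
y = 96.7 + v_y0 t − ½ g t² = 96.7 + 41.45×6.965 − 4.900×6.965² = 148 m.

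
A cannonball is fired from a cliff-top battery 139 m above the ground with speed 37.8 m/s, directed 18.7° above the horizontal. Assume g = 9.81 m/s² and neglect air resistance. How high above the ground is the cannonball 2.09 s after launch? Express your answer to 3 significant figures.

v_y0 = 37.8 sin 18.7° = 12.12 m/s.
y(t) = 139 + v_y0 t − ½ g t² = 139 + 12.12×2.09 − ½×9.81×2.09² = 143 m.

143 m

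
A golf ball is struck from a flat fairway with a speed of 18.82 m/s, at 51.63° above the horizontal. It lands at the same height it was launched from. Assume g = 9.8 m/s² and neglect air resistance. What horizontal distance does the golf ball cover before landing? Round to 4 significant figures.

For level ground, R = v₀² sin(2θ) / g.
sin(2 × 51.63°) = sin 103.26° = 0.9733.
R = (18.82)² × 0.9733 / 9.8 = 35.18 m.

35.18 m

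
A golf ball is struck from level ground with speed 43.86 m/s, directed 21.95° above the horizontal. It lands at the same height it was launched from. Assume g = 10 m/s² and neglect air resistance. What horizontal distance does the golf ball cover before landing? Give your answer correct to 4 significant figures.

133.4 m

For level ground, R = v₀² sin(2θ) / g.
sin(2 × 21.95°) = sin 43.900° = 0.6934.
R = (43.86)² × 0.6934 / 10 = 133.4 m.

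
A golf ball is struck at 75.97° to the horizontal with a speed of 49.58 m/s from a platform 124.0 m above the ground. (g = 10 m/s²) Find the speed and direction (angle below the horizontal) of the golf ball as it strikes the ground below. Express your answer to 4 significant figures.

v_x = 49.58 cos 75.97° = 12.020 m/s (constant).
|v_y| at impact = √((48.101)² + 2×10×124.0) = 69.237 m/s.
Speed = √(12.020² + 69.237²) = 70.27 m/s; angle = arctan(69.237/12.020) = 80.15° below horizontal.

70.27 m/s at 80.15° below the horizontal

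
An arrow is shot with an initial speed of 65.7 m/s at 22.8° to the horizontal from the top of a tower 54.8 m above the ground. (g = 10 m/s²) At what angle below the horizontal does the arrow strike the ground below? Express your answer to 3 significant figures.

34.6°

v_x = 65.7 cos 22.8° = 60.57 m/s.
At impact |v_y| = √(v_y0² + 2 g h) = √(25.46² + 2×10×54.8) = 41.76 m/s.
Angle below horizontal = arctan(|v_y| / v_x) = arctan(41.76 / 60.57) = 34.6°.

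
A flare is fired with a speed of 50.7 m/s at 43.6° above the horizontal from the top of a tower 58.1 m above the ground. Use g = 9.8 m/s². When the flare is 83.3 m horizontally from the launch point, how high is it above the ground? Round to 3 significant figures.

v_x = 50.7 cos 43.6° = 36.72 m/s, v_y0 = 50.7 sin 43.6° = 34.96 m/s.
Time to reach x = 83.3 m: t = x / v_x = 83.3 / 36.72 = 2.269 s.
y = 58.1 + v_y0 t − ½ g t² = 58.1 + 34.96×2.269 − 4.900×2.269² = 112 m.

112 m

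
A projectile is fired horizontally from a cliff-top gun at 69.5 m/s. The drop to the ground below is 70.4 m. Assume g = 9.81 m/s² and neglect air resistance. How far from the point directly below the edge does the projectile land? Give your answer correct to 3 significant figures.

Initial vertical velocity is zero, so the fall time comes from h = ½ g t²: t = √(2 × 70.4 / 9.81) = 3.788 s.
Horizontal motion is uniform at 69.5 m/s, so x = 69.5 × 3.788 = 263 m.

263 m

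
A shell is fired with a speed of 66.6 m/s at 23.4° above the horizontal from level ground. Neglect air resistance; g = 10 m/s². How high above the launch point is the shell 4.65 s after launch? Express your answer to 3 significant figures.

14.9 m

v_y0 = 66.6 sin 23.4° = 26.45 m/s.
y(t) = v_y0 t − ½ g t² = 26.45×4.65 − 5.000×4.65² = 14.9 m.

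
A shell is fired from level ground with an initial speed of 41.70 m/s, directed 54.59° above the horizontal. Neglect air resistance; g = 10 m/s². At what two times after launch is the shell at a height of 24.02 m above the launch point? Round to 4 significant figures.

0.8012 s and 5.996 s

v_y0 = 41.70 sin 54.59° = 33.987 m/s.
Set y = v_y0 t − ½ g t² = 24.02: 5.000 t² − 33.987 t + 24.02 = 0.
t = [33.987 ± √(1155.1 − 480.40)] / 10 = (33.987 ± 25.975) / 10, giving t = 0.8012 s or t = 5.996 s.
So the shell is at 24.02 m at t = 0.8012 s (rising) and t = 5.996 s (falling).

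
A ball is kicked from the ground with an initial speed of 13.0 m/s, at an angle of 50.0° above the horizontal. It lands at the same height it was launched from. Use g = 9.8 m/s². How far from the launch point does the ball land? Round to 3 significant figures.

Components: v_x = 13.0 cos 50.0° = 8.356 m/s, v_y = 13.0 sin 50.0° = 9.959 m/s.
Time of flight (same landing height): t = 2 v_y / g = 2 × 9.959 / 9.8 = 2.032 s.
Range: R = v_x · t = 8.356 × 2.032 = 17.0 m.

17.0 m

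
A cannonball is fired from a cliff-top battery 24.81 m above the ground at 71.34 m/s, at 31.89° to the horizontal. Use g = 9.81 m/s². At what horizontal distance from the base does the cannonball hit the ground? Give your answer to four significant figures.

Components: v_x = 71.34 cos 31.89° = 60.572 m/s, v_y = 71.34 sin 31.89° = 37.688 m/s.
Vertical: 0 = 24.81 + 37.688 t − ½(9.81) t² ⇒ 4.905 t² − 37.688 t − 24.81 = 0.
t = [37.688 + √(1420.4 + 486.77)] / 9.810 = 8.2935 s.
Horizontal: R = v_x · t = 60.572 × 8.2935 = 502.4 m.

502.4 m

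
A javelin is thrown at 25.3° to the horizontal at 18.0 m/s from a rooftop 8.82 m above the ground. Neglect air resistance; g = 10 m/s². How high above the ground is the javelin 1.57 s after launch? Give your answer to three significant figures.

v_y0 = 18.0 sin 25.3° = 7.692 m/s.
y(t) = 8.82 + v_y0 t − ½ g t² = 8.82 + 7.692×1.57 − ½×10×1.57² = 8.57 m.

8.57 m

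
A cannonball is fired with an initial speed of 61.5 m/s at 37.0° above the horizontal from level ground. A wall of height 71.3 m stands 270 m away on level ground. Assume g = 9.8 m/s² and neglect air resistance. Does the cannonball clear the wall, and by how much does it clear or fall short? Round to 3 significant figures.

No — it falls 15.9 m short of clearing the wall.

v_x = 61.5 cos 37.0° = 49.12 m/s; v_y0 = 61.5 sin 37.0° = 37.01 m/s.
Time to reach the wall: t = 270 / 49.12 = 5.497 s.
Height at that point: y = 37.01×5.497 − 4.900×5.497² = 55.38 m.
That is 71.3 − 55.38 = 15.9 m below the top of the wall, so the cannonball does not clear it.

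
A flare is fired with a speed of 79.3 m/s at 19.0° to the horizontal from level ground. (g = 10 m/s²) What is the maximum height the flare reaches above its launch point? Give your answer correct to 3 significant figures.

Vertical component of launch velocity: v_y = 79.3 sin 19.0° = 25.82 m/s.
At the highest point the vertical velocity is zero, so v_y² = 2 g h_max.
h_max = (25.82)² / (2 × 10) = 666.7 / 20.00 = 33.3 m.

33.3 m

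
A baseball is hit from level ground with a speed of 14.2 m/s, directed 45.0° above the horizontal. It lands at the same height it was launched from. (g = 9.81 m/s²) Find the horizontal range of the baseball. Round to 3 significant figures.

20.6 m

Components: v_x = 14.2 cos 45.0° = 10.04 m/s, v_y = 14.2 sin 45.0° = 10.04 m/s.
Time of flight (same landing height): t = 2 v_y / g = 2 × 10.04 / 9.81 = 2.047 s.
Range: R = v_x · t = 10.04 × 2.047 = 20.6 m.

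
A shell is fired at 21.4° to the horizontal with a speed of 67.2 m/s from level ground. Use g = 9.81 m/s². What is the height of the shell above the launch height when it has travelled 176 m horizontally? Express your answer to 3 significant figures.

v_x = 67.2 cos 21.4° = 62.57 m/s, v_y0 = 67.2 sin 21.4° = 24.52 m/s.
Time to reach x = 176 m: t = x / v_x = 176 / 62.57 = 2.813 s.
y = v_y0 t − ½ g t² = 24.52×2.813 − 4.905×2.813² = 30.2 m.

30.2 m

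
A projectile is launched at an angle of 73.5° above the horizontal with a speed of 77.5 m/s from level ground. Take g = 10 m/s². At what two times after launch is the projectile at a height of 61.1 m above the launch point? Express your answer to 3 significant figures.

v_y0 = 77.5 sin 73.5° = 74.31 m/s.
Set y = v_y0 t − ½ g t² = 61.1: 5.000 t² − 74.31 t + 61.1 = 0.
t = [74.31 ± √(5522 − 1222)] / 10 = (74.31 ± 65.57) / 10, giving t = 0.874 s or t = 14.0 s.
So the projectile is at 61.1 m at t = 0.874 s (rising) and t = 14.0 s (falling).

0.874 s and 14.0 s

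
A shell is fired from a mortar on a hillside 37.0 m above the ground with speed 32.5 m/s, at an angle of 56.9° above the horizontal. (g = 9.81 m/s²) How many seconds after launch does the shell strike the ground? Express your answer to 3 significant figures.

Vertical component: v_y = 32.5 sin 56.9° = 27.23 m/s.
Taking up as positive with launch at y = 37.0 m, landing at y = 0: 0 = 37.0 + 27.23 t − ½(9.81) t².
Solving 4.905 t² − 27.23 t − 37.0 = 0 gives t = [27.23 + √(27.23² + 4·4.905·37.0)] / 9.810 = 6.68 s.

6.68 s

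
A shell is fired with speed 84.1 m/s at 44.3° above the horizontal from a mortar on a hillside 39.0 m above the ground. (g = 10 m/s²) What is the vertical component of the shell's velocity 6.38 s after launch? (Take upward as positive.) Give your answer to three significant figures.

-5.06 m/s

Initial vertical component: v_y0 = 84.1 sin 44.3° = 58.74 m/s.
v_y(t) = v_y0 − g t = 58.74 − 10 × 6.38 = -5.06 m/s.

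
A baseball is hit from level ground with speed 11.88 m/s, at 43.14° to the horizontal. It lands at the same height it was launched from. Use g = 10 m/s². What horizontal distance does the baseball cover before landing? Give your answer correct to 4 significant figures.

14.08 m

Components: v_x = 11.88 cos 43.14° = 8.6687 m/s, v_y = 11.88 sin 43.14° = 8.1233 m/s.
Time of flight (same landing height): t = 2 v_y / g = 2 × 8.1233 / 10 = 1.6247 s.
Range: R = v_x · t = 8.6687 × 1.6247 = 14.08 m.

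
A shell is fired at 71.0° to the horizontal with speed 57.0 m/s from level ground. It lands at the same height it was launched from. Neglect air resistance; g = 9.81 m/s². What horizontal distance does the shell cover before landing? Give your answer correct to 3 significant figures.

Components: v_x = 57.0 cos 71.0° = 18.56 m/s, v_y = 57.0 sin 71.0° = 53.89 m/s.
Time of flight (same landing height): t = 2 v_y / g = 2 × 53.89 / 9.81 = 10.99 s.
Range: R = v_x · t = 18.56 × 10.99 = 204 m.

204 m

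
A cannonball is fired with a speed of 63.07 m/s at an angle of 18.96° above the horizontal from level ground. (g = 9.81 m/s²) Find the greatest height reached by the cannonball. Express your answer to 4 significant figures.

Vertical component of launch velocity: v_y = 63.07 sin 18.96° = 20.492 m/s.
At the highest point the vertical velocity is zero, so v_y² = 2 g h_max.
h_max = (20.492)² / (2 × 9.81) = 419.92 / 19.62 = 21.40 m.

21.40 m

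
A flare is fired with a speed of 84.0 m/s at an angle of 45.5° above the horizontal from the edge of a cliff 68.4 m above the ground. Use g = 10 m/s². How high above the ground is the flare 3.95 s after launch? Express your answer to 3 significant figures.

v_y0 = 84.0 sin 45.5° = 59.91 m/s.
y(t) = 68.4 + v_y0 t − ½ g t² = 68.4 + 59.91×3.95 − ½×10×3.95² = 227 m.

227 m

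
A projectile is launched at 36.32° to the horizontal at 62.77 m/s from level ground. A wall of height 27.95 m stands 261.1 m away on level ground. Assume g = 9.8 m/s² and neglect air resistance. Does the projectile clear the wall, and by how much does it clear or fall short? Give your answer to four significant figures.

v_x = 62.77 cos 36.32° = 50.575 m/s; v_y0 = 62.77 sin 36.32° = 37.178 m/s.
Time to reach the wall: t = 261.1 / 50.575 = 5.1626 s.
Height at that point: y = 37.178×5.1626 − 4.900×5.1626² = 61.338 m.
That is 61.338 − 27.95 = 33.39 m above the top of the wall, so the projectile clears it.

Yes — it clears the wall by 33.39 m.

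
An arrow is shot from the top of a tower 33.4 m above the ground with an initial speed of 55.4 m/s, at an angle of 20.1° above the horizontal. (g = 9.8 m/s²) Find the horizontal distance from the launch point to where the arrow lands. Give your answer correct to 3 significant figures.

270 m

Components: v_x = 55.4 cos 20.1° = 52.03 m/s, v_y = 55.4 sin 20.1° = 19.04 m/s.
Vertical: 0 = 33.4 + 19.04 t − ½(9.8) t² ⇒ 4.900 t² − 19.04 t − 33.4 = 0.
t = [19.04 + √(362.5 + 654.6)] / 9.800 = 5.197 s.
Horizontal: R = v_x · t = 52.03 × 5.197 = 270 m.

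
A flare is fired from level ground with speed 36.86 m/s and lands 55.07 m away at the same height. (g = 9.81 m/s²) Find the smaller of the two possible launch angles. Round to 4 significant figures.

11.71°

Level-ground range: R = v₀² sin(2θ)/g ⇒ sin 2θ = R g / v₀² = 55.07×9.81/36.86² = 0.3976.
2θ = arcsin(0.3976) = 23.428° or 180° − 23.428° = 156.572°.
So θ = 11.71° or θ = 78.29°.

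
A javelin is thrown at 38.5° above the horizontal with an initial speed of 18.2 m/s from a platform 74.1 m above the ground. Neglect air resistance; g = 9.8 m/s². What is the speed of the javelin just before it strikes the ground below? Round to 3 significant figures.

42.2 m/s

v_x = 18.2 cos 38.5° = 14.24 m/s is unchanged throughout.
For the vertical component, v_y² = v_y0² + 2 g h = (11.33)² + 2×9.8×74.1 = 1581, so |v_y| = 39.76 m/s.
Impact speed = √(v_x² + v_y²) = √(202.8 + 1581) = 42.2 m/s.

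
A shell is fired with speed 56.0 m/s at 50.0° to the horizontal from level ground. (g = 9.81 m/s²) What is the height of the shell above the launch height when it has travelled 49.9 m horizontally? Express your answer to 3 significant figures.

v_x = 56.0 cos 50.0° = 36.00 m/s, v_y0 = 56.0 sin 50.0° = 42.90 m/s.
Time to reach x = 49.9 m: t = x / v_x = 49.9 / 36.00 = 1.386 s.
y = v_y0 t − ½ g t² = 42.90×1.386 − 4.905×1.386² = 50.0 m.

50.0 m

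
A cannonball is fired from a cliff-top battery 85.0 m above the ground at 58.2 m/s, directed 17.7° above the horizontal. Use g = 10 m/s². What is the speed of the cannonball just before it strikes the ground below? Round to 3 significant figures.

71.3 m/s

v_x = 58.2 cos 17.7° = 55.44 m/s is unchanged throughout.
For the vertical component, v_y² = v_y0² + 2 g h = (17.69)² + 2×10×85.0 = 2013, so |v_y| = 44.87 m/s.
Impact speed = √(v_x² + v_y²) = √(3074 + 2013) = 71.3 m/s.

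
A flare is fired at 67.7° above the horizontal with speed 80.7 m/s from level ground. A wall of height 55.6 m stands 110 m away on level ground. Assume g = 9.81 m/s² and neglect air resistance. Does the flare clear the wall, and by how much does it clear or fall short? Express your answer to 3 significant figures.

v_x = 80.7 cos 67.7° = 30.62 m/s; v_y0 = 80.7 sin 67.7° = 74.66 m/s.
Time to reach the wall: t = 110 / 30.62 = 3.592 s.
Height at that point: y = 74.66×3.592 − 4.905×3.592² = 204.9 m.
That is 204.9 − 55.6 = 149 m above the top of the wall, so the flare clears it.

Yes — it clears the wall by 149 m.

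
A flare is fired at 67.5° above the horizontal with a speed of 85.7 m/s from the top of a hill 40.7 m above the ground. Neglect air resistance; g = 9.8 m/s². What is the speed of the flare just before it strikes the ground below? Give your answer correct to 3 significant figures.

v_x = 85.7 cos 67.5° = 32.80 m/s is unchanged throughout.
For the vertical component, v_y² = v_y0² + 2 g h = (79.18)² + 2×9.8×40.7 = 7067, so |v_y| = 84.07 m/s.
Impact speed = √(v_x² + v_y²) = √(1076 + 7067) = 90.2 m/s.

90.2 m/s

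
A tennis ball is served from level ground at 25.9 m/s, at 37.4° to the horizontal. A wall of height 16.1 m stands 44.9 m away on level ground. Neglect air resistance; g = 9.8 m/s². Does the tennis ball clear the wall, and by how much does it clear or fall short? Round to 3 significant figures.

No — it falls 5.11 m short of clearing the wall.

v_x = 25.9 cos 37.4° = 20.58 m/s; v_y0 = 25.9 sin 37.4° = 15.73 m/s.
Time to reach the wall: t = 44.9 / 20.58 = 2.182 s.
Height at that point: y = 15.73×2.182 − 4.900×2.182² = 10.99 m.
That is 16.1 − 10.99 = 5.11 m below the top of the wall, so the tennis ball does not clear it.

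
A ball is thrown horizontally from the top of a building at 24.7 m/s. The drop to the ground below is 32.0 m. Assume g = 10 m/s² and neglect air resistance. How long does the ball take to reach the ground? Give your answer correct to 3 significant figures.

The horizontal speed doesn't affect the fall. With v_y0 = 0, h = ½ g t².
t = √(2 × 32.0 / 10) = √6.400 = 2.53 s.

2.53 s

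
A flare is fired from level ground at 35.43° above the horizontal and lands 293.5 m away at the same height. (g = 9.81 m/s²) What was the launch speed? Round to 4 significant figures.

On level ground, R = v₀² sin(2θ) / g, so v₀ = √(R g / sin 2θ).
sin(2 × 35.43°) = 0.9447.
v₀ = √(293.5 × 9.81 / 0.9447) = √3047.8 = 55.21 m/s.

55.21 m/s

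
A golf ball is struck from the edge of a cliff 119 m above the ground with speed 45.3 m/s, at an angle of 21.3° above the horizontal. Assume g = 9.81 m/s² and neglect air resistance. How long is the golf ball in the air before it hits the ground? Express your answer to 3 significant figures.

6.88 s

Vertical component: v_y = 45.3 sin 21.3° = 16.46 m/s.
Taking up as positive with launch at y = 119 m, landing at y = 0: 0 = 119 + 16.46 t − ½(9.81) t².
Solving 4.905 t² − 16.46 t − 119 = 0 gives t = [16.46 + √(16.46² + 4·4.905·119)] / 9.810 = 6.88 s.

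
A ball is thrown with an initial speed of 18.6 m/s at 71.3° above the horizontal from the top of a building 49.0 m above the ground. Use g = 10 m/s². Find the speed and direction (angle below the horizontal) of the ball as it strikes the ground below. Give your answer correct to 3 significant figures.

v_x = 18.6 cos 71.3° = 5.963 m/s (constant).
|v_y| at impact = √((17.62)² + 2×10×49.0) = 35.92 m/s.
Speed = √(5.963² + 35.92²) = 36.4 m/s; angle = arctan(35.92/5.963) = 80.6° below horizontal.

36.4 m/s at 80.6° below the horizontal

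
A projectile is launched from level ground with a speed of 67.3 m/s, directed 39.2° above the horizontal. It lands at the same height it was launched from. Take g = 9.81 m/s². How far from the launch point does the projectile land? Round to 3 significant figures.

452 m

Components: v_x = 67.3 cos 39.2° = 52.15 m/s, v_y = 67.3 sin 39.2° = 42.54 m/s.
Time of flight (same landing height): t = 2 v_y / g = 2 × 42.54 / 9.81 = 8.673 s.
Range: R = v_x · t = 52.15 × 8.673 = 452 m.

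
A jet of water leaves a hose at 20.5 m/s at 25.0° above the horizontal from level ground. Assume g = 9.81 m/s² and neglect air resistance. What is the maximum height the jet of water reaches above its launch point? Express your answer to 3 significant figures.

Vertical component of launch velocity: v_y = 20.5 sin 25.0° = 8.664 m/s.
At the highest point the vertical velocity is zero, so v_y² = 2 g h_max.
h_max = (8.664)² / (2 × 9.81) = 75.06 / 19.62 = 3.83 m.

3.83 m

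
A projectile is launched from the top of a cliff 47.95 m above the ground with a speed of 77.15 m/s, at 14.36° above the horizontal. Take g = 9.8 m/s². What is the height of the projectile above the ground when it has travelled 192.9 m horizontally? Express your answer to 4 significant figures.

64.69 m

v_x = 77.15 cos 14.36° = 74.740 m/s, v_y0 = 77.15 sin 14.36° = 19.134 m/s.
Time to reach x = 192.9 m: t = x / v_x = 192.9 / 74.740 = 2.5809 s.
y = 47.95 + v_y0 t − ½ g t² = 47.95 + 19.134×2.5809 − 4.900×2.5809² = 64.69 m.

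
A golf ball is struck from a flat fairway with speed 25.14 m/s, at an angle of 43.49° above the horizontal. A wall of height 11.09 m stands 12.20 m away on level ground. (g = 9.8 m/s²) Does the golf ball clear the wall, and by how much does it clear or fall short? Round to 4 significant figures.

v_x = 25.14 cos 43.49° = 18.239 m/s; v_y0 = 25.14 sin 43.49° = 17.302 m/s.
Time to reach the wall: t = 12.20 / 18.239 = 0.66890 s.
Height at that point: y = 17.302×0.66890 − 4.900×0.66890² = 9.3809 m.
That is 11.09 − 9.3809 = 1.709 m below the top of the wall, so the golf ball does not clear it.

No — it falls 1.709 m short of clearing the wall.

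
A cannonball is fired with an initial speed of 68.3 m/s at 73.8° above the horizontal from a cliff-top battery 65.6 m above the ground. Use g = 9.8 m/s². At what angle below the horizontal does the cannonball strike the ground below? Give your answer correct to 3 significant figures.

v_x = 68.3 cos 73.8° = 19.06 m/s.
At impact |v_y| = √(v_y0² + 2 g h) = √(65.59² + 2×9.8×65.6) = 74.75 m/s.
Angle below horizontal = arctan(|v_y| / v_x) = arctan(74.75 / 19.06) = 75.7°.

75.7°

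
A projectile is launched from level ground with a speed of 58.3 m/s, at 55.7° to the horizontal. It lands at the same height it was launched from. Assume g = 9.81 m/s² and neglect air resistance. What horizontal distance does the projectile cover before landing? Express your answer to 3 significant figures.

For level ground, R = v₀² sin(2θ) / g.
sin(2 × 55.7°) = sin 111.4° = 0.9311.
R = (58.3)² × 0.9311 / 9.81 = 323 m.

323 m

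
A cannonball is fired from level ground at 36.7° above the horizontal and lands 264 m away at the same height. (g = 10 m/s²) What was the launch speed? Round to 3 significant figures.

On level ground, R = v₀² sin(2θ) / g, so v₀ = √(R g / sin 2θ).
sin(2 × 36.7°) = 0.9583.
v₀ = √(264 × 10 / 0.9583) = √2755 = 52.5 m/s.

52.5 m/s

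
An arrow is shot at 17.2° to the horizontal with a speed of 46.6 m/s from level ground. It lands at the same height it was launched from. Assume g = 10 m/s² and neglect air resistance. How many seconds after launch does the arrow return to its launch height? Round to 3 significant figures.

Vertical component: v_y = 46.6 sin 17.2° = 13.78 m/s.
For a projectile landing at launch height, time of flight is t = 2 v_y / g = 2 × 13.78 / 10 = 2.76 s.

2.76 s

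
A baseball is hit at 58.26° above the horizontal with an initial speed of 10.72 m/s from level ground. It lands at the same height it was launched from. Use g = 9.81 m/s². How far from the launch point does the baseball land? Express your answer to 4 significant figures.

10.48 m

For level ground, R = v₀² sin(2θ) / g.
sin(2 × 58.26°) = sin 116.52° = 0.8948.
R = (10.72)² × 0.8948 / 9.81 = 10.48 m.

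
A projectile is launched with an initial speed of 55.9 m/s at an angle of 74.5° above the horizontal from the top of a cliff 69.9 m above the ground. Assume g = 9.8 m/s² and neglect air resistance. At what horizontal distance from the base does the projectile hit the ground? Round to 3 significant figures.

Components: v_x = 55.9 cos 74.5° = 14.94 m/s, v_y = 55.9 sin 74.5° = 53.87 m/s.
Vertical: 0 = 69.9 + 53.87 t − ½(9.8) t² ⇒ 4.900 t² − 53.87 t − 69.9 = 0.
t = [53.87 + √(2902 + 1370)] / 9.800 = 12.17 s.
Horizontal: R = v_x · t = 14.94 × 12.17 = 182 m.

182 m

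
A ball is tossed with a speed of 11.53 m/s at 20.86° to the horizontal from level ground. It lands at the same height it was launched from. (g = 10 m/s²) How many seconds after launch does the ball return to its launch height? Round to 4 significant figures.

Vertical component: v_y = 11.53 sin 20.86° = 4.1057 m/s.
For a projectile landing at launch height, time of flight is t = 2 v_y / g = 2 × 4.1057 / 10 = 0.8211 s.

0.8211 s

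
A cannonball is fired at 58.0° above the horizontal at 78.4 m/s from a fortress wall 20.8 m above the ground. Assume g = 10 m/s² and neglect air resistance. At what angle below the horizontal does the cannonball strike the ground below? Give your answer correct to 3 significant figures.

59.1°

v_x = 78.4 cos 58.0° = 41.55 m/s.
At impact |v_y| = √(v_y0² + 2 g h) = √(66.49² + 2×10×20.8) = 69.55 m/s.
Angle below horizontal = arctan(|v_y| / v_x) = arctan(69.55 / 41.55) = 59.1°.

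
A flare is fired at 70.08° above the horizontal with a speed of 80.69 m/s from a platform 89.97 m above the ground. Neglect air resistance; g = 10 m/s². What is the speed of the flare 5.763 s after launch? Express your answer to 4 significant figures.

v_x = 80.69 cos 70.08° = 27.492 m/s (constant).
v_y(t) = 80.69 sin 70.08° − g t = 75.862 − 10 × 5.763 = 18.232 m/s.
Speed = √(v_x² + v_y²) = √(755.81 + 332.41) = 32.99 m/s.

32.99 m/s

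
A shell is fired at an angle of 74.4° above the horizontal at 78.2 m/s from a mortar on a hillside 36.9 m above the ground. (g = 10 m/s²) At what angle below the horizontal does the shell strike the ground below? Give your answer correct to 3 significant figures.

75.3°

v_x = 78.2 cos 74.4° = 21.03 m/s.
At impact |v_y| = √(v_y0² + 2 g h) = √(75.32² + 2×10×36.9) = 80.07 m/s.
Angle below horizontal = arctan(|v_y| / v_x) = arctan(80.07 / 21.03) = 75.3°.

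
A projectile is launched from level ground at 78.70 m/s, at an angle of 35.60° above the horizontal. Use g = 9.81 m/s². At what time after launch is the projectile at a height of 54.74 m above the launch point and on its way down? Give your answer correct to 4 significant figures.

v_y0 = 78.70 sin 35.60° = 45.813 m/s.
Set y = v_y0 t − ½ g t² = 54.74: 4.905 t² − 45.813 t + 54.74 = 0.
t = [45.813 ± √(2098.8 − 1074.0)] / 9.81 = (45.813 ± 32.012) / 9.81, giving t = 1.407 s or t = 7.933 s.
On the way down corresponds to the larger root: t = 7.933 s.

7.933 s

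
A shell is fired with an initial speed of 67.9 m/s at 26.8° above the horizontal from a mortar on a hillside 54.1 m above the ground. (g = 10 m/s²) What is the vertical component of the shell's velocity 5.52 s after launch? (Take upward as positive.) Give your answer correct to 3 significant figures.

-24.6 m/s

Initial vertical component: v_y0 = 67.9 sin 26.8° = 30.61 m/s.
v_y(t) = v_y0 − g t = 30.61 − 10 × 5.52 = -24.6 m/s.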